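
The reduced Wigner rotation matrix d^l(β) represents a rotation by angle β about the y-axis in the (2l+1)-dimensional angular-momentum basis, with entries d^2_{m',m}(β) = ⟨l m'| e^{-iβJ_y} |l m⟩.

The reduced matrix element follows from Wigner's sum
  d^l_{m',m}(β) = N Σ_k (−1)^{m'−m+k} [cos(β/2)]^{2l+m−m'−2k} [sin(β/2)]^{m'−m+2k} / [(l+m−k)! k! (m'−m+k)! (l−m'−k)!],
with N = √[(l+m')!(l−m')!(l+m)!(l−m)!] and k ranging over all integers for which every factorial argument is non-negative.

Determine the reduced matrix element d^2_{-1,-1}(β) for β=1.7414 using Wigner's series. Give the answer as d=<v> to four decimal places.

d=-0.5561

d^2_{-1,-1}(β=1.7414) via Wigner's sum:
With c≡cos(β/2)=0.644291 and s≡sin(β/2)=0.764780, N=[1·6·1·6]^{1/2}=6.000000
The bounds max(0,m−m')=0 and min(l+m,l−m')=1 give 2 terms
  k=0: (−1)^0·6.0000/(6)·0.6443^4·0.7648^0 = +0.172317
  k=1: (−1)^1·6.0000/(2)·0.6443^2·0.7648^2 = -0.728382
d^2_{-1,-1}(1.7414) = +0.172317 -0.728382 = -0.556064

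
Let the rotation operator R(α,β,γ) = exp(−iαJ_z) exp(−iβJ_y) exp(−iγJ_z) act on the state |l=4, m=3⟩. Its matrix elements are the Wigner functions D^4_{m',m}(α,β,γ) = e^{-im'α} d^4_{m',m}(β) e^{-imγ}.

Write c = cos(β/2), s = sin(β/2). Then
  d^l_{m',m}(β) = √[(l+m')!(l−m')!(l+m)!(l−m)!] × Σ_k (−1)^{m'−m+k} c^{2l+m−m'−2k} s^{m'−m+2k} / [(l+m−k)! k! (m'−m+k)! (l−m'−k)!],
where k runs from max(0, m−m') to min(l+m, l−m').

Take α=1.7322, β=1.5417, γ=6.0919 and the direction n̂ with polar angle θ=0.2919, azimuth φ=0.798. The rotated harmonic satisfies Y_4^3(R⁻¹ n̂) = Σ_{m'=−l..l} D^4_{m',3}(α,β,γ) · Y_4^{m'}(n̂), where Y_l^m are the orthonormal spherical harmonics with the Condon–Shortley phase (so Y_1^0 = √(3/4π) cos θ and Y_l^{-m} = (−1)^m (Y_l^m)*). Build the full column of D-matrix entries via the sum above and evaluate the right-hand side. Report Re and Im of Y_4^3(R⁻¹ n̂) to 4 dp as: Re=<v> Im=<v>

Re=0.0652 Im=0.2250

Need the full column D^4_{m',3} for m'=−4..4 at α=1.7322, β=1.5417, γ=6.0919.
cos(β/2)=0.717319, sin(β/2)=0.696745
d^4_{-4,3}: single k=7 term ⇒ +0.161724;  D = +0.055656+0.151846i
d^4_{-3,3}: k∈[6..7] ⇒ +0.412066 -0.055538 = +0.356527;  D = +0.310681-0.174897i
d^4_{-2,3}: k∈[5..6] ⇒ +0.680286 -0.213941 = +0.466345;  D = -0.291102-0.364331i
d^4_{-1,3}: k∈[4..5] ⇒ +0.825398 -0.467238 = +0.358160;  D = -0.240246+0.265632i
d^4_{0,3}: k∈[3..4] ⇒ +0.760058 -0.717085 = +0.042973;  D = +0.036090+0.023329i
d^4_{1,3}: k∈[2..3] ⇒ +0.524918 -0.825398 = -0.300481;  D = -0.120450+0.275283i
d^4_{2,3}: k∈[1..2] ⇒ +0.254755 -0.721054 = -0.466299;  D = +0.451682+0.115838i
d^4_{3,3}: k∈[0..1] ⇒ +0.070097 -0.462934 = -0.392837;  D = +0.035169-0.391260i
d^4_{4,3}: single k=0 term ⇒ -0.192577;  D = -0.192081+0.013807i
Y_4^{m'}(θ=0.2919,φ=0.798) and Σ D·Y over m':
  (+0.0557+0.1518i)·(-0.0030+0.0002i)  (+0.3107-0.1749i)·(-0.0209-0.0194i)  (-0.2911-0.3643i)·(-0.0038-0.1501i)  (-0.2402+0.2656i)·(+0.3113-0.3193i)  (+0.0361+0.0233i)·(+0.5213+0.0000i)  (-0.1204+0.2753i)·(-0.3113-0.3193i)  (+0.4517+0.1158i)·(-0.0038+0.1501i)  (+0.0352-0.3913i)·(+0.0209-0.0194i)  (-0.1921+0.0138i)·(-0.0030-0.0002i)
Y_4^3(R⁻¹ n̂) = +0.065158+0.225046i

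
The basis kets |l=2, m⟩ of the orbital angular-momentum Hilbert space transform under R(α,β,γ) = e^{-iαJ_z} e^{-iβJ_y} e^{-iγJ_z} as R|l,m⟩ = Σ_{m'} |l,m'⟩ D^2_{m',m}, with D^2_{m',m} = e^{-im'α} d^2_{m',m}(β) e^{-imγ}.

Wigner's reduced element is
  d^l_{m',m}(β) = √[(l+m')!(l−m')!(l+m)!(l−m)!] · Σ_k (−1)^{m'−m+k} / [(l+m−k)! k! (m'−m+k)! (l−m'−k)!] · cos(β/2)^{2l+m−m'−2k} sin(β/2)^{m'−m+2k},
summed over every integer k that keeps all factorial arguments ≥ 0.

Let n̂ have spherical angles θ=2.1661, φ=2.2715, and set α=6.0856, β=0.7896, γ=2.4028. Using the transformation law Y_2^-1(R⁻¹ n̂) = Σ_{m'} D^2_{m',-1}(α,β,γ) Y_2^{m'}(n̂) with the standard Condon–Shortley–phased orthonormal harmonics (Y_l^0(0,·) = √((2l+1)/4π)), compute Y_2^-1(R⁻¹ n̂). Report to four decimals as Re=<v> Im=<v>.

Re=-0.2576 Im=-0.2261

Need the full column D^2_{m',-1} for m'=−2..2 at α=6.0856, β=0.7896, γ=2.4028.
cos(β/2)=0.923074, sin(β/2)=0.384624
d^2_{-2,-1}: single k=1 term ⇒ +0.605027;  D = -0.255970+0.548213i
d^2_{-1,-1}: k∈[0..1] ⇒ +0.726014 -0.378151 = +0.347863;  D = -0.206182+0.280175i
d^2_{0,-1}: k∈[0..1] ⇒ -0.741004 +0.128653 = -0.612351;  D = +0.452700-0.412354i
d^2_{1,-1}: k∈[0..1] ⇒ +0.378151 -0.021885 = +0.356266;  D = -0.305351+0.183538i
d^2_{2,-1}: single k=0 term ⇒ -0.105045;  D = +0.098904-0.035390i
Y_2^{m'}(θ=2.1661,φ=2.2715) and Σ D·Y over m':
  (-0.2560+0.5482i)·(-0.0446+0.2610i)  (-0.2062+0.2802i)·(+0.2313+0.2742i)  (+0.4527-0.4124i)·(-0.0179+0.0000i)  (-0.3054+0.1835i)·(-0.2313+0.2742i)  (+0.0989-0.0354i)·(-0.0446-0.2610i)
Y_2^-1(R⁻¹ n̂) = -0.257613-0.226059i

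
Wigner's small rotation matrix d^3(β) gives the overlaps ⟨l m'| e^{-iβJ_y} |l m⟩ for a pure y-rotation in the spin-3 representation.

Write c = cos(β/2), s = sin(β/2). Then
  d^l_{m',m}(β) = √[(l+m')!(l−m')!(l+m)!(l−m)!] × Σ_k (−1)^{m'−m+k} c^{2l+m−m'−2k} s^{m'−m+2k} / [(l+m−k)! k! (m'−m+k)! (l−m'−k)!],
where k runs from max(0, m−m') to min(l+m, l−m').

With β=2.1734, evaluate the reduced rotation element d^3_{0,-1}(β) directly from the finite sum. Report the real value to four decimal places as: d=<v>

d^3_{0,-1}(β=2.1734) via Wigner's sum:
Half-angle: c=0.465409, s=0.885096. N=√(6·6·2·24)=41.569219
k∈{0,1,2} keeps every argument non-negative
  k=0: (−1)^1·41.5692/(12)·0.4654^5·0.8851^1 = -0.066950
  k=1: (−1)^2·41.5692/(4)·0.4654^3·0.8851^3 = +0.726418
  k=2: (−1)^3·41.5692/(12)·0.4654^1·0.8851^5 = -0.875743
d^3_{0,-1}(2.1734) = -0.066950 +0.726418 -0.875743 = -0.216276

d=-0.2163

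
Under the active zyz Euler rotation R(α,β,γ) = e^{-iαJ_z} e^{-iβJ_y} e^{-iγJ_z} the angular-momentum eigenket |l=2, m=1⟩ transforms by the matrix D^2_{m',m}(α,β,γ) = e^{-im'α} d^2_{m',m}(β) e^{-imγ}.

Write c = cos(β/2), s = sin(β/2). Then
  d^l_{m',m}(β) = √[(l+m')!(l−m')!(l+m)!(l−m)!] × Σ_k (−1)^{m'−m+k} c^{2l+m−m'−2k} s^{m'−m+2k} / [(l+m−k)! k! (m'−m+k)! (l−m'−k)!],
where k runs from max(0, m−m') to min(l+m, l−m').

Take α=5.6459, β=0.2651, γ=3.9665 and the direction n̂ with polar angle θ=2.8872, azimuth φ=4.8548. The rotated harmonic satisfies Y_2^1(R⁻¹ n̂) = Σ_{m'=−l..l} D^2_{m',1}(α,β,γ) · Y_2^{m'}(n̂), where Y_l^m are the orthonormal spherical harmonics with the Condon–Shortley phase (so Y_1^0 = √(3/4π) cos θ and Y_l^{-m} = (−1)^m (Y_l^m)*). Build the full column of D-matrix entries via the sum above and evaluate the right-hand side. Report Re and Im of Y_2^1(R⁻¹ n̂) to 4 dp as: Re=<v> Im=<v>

Need the full column D^2_{m',1} for m'=−2..2 at α=5.6459, β=0.2651, γ=3.9665.
cos(β/2)=0.991228, sin(β/2)=0.132162
d^2_{-2,1}: single k=3 term ⇒ +0.004576;  D = +0.002308+0.003952i
d^2_{-1,1}: k∈[2..3] ⇒ +0.051485 -0.000305 = +0.051180;  D = -0.005547+0.050879i
d^2_{0,1}: k∈[1..2] ⇒ +0.315285 -0.005605 = +0.309680;  D = -0.210157+0.227456i
d^2_{1,1}: k∈[0..1] ⇒ +0.965371 -0.051485 = +0.913886;  D = -0.897848+0.170461i
d^2_{2,1}: single k=0 term ⇒ -0.257429;  D = +0.231839+0.111895i
Y_2^{m'}(θ=2.8872,φ=4.8548) and Σ D·Y over m':
  (+0.0023+0.0040i)·(-0.0235+0.0069i)  (-0.0055+0.0509i)·(-0.0267-0.1863i)  (-0.2102+0.2275i)·(+0.5709+0.0000i)  (-0.8978+0.1705i)·(+0.0267-0.1863i)  (+0.2318+0.1119i)·(-0.0235-0.0069i)
Y_2^1(R⁻¹ n̂) = -0.107329+0.297004i

Re=-0.1073 Im=0.2970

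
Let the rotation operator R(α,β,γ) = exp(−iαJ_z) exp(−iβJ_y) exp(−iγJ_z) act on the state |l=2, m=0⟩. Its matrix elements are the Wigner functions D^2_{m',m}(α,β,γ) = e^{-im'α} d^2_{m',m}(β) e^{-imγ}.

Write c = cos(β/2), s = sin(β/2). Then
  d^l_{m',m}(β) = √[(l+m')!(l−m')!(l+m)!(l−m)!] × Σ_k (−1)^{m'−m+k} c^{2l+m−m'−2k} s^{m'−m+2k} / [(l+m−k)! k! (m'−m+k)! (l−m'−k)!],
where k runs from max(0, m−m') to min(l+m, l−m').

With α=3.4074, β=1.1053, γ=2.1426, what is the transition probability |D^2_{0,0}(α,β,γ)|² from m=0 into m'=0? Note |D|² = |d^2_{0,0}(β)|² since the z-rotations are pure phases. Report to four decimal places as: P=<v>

First d^2_{0,0}(β=1.1053), then the phase factors e^{-i(0)α} and e^{-i(0)γ}:
c=cos(1.1053/2)=0.851136, s=sin(1.1053/2)=0.524945; N=√[2·2·2·2]=4.000000
k: max(0,(0)−(0))=0 … min(2+(0),2−(0))=2
  k=0: (−1)^0·4.0000/(4)·0.8511^4·0.5249^0 = +0.524803
  k=1: (−1)^1·4.0000/(1)·0.8511^2·0.5249^2 = -0.798519
  k=2: (−1)^2·4.0000/(4)·0.8511^0·0.5249^4 = +0.075937
d^2_{0,0}(1.1053) = +0.524803 -0.798519 +0.075937 = -0.197778
|D^2_{0,0}|² = |d^2_{0,0}(β)|² = (-0.197778)² = 0.039116 (the z-rotation phases have unit modulus)

P=0.0391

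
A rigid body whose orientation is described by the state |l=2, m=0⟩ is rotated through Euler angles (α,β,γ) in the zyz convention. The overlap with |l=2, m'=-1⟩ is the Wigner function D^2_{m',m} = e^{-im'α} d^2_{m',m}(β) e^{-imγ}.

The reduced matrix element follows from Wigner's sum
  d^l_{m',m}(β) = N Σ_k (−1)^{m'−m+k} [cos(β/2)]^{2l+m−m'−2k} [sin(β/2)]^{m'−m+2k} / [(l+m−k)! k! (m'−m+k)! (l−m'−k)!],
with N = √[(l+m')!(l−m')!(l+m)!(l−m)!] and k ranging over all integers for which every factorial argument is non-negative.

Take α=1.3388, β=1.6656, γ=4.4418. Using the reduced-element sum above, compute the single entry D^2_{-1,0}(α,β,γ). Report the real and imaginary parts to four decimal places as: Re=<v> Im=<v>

First d^2_{-1,0}(β=1.6656), then the phase factors e^{-i(-1)α} and e^{-i(0)γ}:
Half-angle: c=0.672807, s=0.739818. N=√(1·6·2·2)=4.898979
Admissible k: 1..2 (factorial args all ≥0)
  k=1: (−1)^0·4.8990/(2)·0.6728^3·0.7398^1 = +0.551915
  k=2: (−1)^1·4.8990/(2)·0.6728^1·0.7398^3 = -0.667330
d^2_{-1,0}(1.6656) = +0.551915 -0.667330 = -0.115416
D = (+0.229921+0.973209i)·(-0.115416)·(+1.000000+0.000000i) = -0.026537-0.112324i

Re=-0.0265 Im=-0.1123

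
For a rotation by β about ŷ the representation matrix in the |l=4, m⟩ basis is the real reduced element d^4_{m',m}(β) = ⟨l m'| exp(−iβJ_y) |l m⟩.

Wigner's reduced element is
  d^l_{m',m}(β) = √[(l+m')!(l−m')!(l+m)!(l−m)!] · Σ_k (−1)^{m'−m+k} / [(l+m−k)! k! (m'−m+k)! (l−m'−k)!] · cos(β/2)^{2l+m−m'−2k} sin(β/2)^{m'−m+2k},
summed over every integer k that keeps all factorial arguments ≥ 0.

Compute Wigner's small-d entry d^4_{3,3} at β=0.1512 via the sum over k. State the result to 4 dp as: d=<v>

d=0.9381

d^4_{3,3}(β=0.1512) via Wigner's sum:
c=cos(0.1512/2)=0.997144, s=sin(0.1512/2)=0.075528; N=√[5040·1·5040·1]=5040.000000
k: max(0,(3)−(3))=0 … min(4+(3),4−(3))=1
  k=0: (−1)^0·5040.0000/(5040)·0.9971^8·0.0755^0 = +0.977377
  k=1: (−1)^1·5040.0000/(720)·0.9971^6·0.0755^2 = -0.039252
d^4_{3,3}(0.1512) = +0.977377 -0.039252 = +0.938125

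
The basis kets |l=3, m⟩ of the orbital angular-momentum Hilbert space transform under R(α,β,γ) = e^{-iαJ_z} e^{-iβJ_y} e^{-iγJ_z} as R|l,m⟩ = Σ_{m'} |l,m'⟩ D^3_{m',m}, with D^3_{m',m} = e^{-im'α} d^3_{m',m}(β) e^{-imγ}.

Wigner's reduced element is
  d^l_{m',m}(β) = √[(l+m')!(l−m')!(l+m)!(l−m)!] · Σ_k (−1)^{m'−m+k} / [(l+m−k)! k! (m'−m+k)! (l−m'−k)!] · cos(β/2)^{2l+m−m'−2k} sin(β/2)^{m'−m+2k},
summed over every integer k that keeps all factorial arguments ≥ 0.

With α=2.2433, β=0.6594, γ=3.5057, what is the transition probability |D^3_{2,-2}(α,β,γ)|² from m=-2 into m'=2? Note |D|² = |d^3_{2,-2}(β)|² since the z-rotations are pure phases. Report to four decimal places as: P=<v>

P=0.0023

Split into d^3_{2,-2}(β=0.6594) × two z-phases.
Half-angle: c=0.946140, s=0.323759. N=√(120·1·1·120)=120.000000
The bounds max(0,m−m')=0 and min(l+m,l−m')=1 give 2 terms
  k=0: (−1)^4·120.0000/(24)·0.9461^2·0.3238^4 = +0.049178
  k=1: (−1)^5·120.0000/(120)·0.9461^0·0.3238^6 = -0.001152
d^3_{2,-2}(0.6594) = +0.049178 -0.001152 = +0.048026
|D^3_{2,-2}|² = |d^3_{2,-2}(β)|² = (+0.048026)² = 0.002307 (the z-rotation phases have unit modulus)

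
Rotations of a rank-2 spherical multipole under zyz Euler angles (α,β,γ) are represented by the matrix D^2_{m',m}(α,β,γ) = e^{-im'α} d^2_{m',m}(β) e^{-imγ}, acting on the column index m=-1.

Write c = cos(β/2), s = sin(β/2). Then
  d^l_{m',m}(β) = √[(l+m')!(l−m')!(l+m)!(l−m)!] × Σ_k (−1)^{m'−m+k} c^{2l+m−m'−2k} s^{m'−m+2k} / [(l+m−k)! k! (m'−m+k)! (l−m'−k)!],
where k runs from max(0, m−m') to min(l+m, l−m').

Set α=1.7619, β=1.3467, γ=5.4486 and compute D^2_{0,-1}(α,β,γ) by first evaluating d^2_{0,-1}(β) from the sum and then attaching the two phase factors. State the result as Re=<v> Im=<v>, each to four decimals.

First d^2_{0,-1}(β=1.3467), then the phase factors e^{-i(0)α} and e^{-i(-1)γ}:
c=cos(1.3467/2)=0.781737, s=sin(1.3467/2)=0.623608; N=√[2·2·1·6]=4.898979
Admissible k: 0..1 (factorial args all ≥0)
  k=0: (−1)^1·4.8990/(2)·0.7817^3·0.6236^1 = -0.729742
  k=1: (−1)^2·4.8990/(2)·0.7817^1·0.6236^3 = +0.464378
d^2_{0,-1}(1.3467) = -0.729742 +0.464378 = -0.265364
Attach z-rotation phases: D = e^{-i(0)(1.7619)}·(-0.265364)·e^{-i(-1)(5.4486)} = -0.178188+0.196639i

Re=-0.1782 Im=0.1966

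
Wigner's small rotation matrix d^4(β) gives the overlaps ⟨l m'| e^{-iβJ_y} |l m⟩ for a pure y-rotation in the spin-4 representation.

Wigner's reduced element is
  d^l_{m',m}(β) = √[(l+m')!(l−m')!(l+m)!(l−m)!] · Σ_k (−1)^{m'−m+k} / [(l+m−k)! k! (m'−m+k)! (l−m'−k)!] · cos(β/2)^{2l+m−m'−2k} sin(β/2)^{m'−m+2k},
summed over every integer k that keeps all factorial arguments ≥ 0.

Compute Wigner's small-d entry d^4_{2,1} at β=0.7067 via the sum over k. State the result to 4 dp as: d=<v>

d=-0.3584

d^4_{2,1}(β=0.7067) via Wigner's sum:
Half-angle: c=0.938219, s=0.346043. N=√(720·2·120·6)=1018.233765
Admissible k: 0..2 (factorial args all ≥0)
  k=0: (−1)^1·1018.2338/(240)·0.9382^7·0.3460^1 = -0.939496
  k=1: (−1)^2·1018.2338/(48)·0.9382^5·0.3460^3 = +0.639022
  k=2: (−1)^3·1018.2338/(72)·0.9382^3·0.3460^5 = -0.057953
d^4_{2,1}(0.7067) = -0.939496 +0.639022 -0.057953 = -0.358426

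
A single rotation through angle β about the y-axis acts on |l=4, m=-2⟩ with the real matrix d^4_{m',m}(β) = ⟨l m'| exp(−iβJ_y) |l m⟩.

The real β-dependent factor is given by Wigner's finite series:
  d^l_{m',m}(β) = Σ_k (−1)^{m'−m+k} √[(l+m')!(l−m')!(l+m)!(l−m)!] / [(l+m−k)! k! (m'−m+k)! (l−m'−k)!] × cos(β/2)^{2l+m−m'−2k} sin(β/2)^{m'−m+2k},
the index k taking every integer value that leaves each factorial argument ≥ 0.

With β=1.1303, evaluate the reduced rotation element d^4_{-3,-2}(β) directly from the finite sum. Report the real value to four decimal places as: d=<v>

d=-0.1267

d^4_{-3,-2}(β=1.1303) via Wigner's sum:
With c≡cos(β/2)=0.844508 and s≡sin(β/2)=0.535542, N=[1·5040·2·720]^{1/2}=2693.993318
Admissible k: 1..2 (factorial args all ≥0)
  k=1: (−1)^0·2693.9933/(720)·0.8445^7·0.5355^1 = +0.613883
  k=2: (−1)^1·2693.9933/(240)·0.8445^5·0.5355^3 = -0.740605
d^4_{-3,-2}(1.1303) = +0.613883 -0.740605 = -0.126722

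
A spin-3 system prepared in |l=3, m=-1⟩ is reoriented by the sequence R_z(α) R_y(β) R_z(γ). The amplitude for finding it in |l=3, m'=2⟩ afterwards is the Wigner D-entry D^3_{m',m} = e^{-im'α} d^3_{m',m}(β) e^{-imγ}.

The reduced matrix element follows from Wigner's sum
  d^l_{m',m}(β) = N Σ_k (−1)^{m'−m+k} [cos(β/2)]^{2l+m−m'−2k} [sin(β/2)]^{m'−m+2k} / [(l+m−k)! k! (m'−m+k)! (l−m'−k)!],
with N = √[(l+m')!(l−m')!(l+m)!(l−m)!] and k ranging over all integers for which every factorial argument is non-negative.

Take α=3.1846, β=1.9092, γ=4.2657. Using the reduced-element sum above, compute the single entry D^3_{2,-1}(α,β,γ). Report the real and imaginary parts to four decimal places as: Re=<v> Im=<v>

Split into d^3_{2,-1}(β=1.9092) × two z-phases.
With c≡cos(β/2)=0.577935 and s≡sin(β/2)=0.816083, N=[120·1·2·24]^{1/2}=75.894664
k: max(0,(-1)−(2))=0 … min(3+(-1),3−(2))=1
  k=0: (−1)^3·75.8947/(12)·0.5779^3·0.8161^3 = -0.663544
  k=1: (−1)^4·75.8947/(24)·0.5779^1·0.8161^5 = +0.661530
d^3_{2,-1}(1.9092) = -0.663544 +0.661530 = -0.002014
Attach z-rotation phases: D = e^{-i(2)(3.1846)}·(-0.002014)·e^{-i(-1)(4.2657)} = +0.001023+0.001735i

Re=0.0010 Im=0.0017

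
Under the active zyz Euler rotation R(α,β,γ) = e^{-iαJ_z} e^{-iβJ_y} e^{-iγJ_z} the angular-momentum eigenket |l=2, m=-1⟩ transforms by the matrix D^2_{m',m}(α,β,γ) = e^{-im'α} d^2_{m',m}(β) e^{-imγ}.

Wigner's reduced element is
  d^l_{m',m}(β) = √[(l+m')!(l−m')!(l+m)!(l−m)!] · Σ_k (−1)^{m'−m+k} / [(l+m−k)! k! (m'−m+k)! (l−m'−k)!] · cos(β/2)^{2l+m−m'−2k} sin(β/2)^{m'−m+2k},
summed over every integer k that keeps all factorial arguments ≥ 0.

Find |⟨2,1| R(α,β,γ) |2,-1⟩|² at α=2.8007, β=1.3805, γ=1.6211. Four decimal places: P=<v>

P=0.3123

Split into d^2_{1,-1}(β=1.3805) × two z-phases.
c=cos(1.3805/2)=0.771087, s=sin(1.3805/2)=0.636730; N=√[6·1·1·6]=6.000000
k: max(0,(-1)−(1))=0 … min(2+(-1),2−(1))=1
  k=0: (−1)^2·6.0000/(2)·0.7711^2·0.6367^2 = +0.723167
  k=1: (−1)^3·6.0000/(6)·0.7711^0·0.6367^4 = -0.164369
d^2_{1,-1}(1.3805) = +0.723167 -0.164369 = +0.558797
|D^2_{1,-1}|² = |d^2_{1,-1}(β)|² = (+0.558797)² = 0.312254 (the z-rotation phases have unit modulus)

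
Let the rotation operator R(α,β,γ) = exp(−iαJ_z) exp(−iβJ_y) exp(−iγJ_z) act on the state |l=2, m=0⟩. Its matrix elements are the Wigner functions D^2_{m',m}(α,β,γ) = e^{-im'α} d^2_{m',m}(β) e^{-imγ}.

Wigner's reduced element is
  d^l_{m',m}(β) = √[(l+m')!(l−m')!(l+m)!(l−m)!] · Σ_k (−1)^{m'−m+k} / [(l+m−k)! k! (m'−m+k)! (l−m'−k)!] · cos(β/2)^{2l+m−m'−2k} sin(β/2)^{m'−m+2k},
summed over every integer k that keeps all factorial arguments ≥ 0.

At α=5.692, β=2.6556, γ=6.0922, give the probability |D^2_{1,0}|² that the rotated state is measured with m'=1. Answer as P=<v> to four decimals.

Split into d^2_{1,0}(β=2.6556) × two z-phases.
c=cos(2.6556/2)=0.240612, s=sin(2.6556/2)=0.970621; N=√[6·1·2·2]=4.898979
k∈{0,1} keeps every argument non-negative
  k=0: (−1)^1·4.8990/(2)·0.2406^3·0.9706^1 = -0.033119
  k=1: (−1)^2·4.8990/(2)·0.2406^1·0.9706^3 = +0.538943
d^2_{1,0}(2.6556) = -0.033119 +0.538943 = +0.505824
|D^2_{1,0}|² = |d^2_{1,0}(β)|² = (+0.505824)² = 0.255857 (the z-rotation phases have unit modulus)

P=0.2559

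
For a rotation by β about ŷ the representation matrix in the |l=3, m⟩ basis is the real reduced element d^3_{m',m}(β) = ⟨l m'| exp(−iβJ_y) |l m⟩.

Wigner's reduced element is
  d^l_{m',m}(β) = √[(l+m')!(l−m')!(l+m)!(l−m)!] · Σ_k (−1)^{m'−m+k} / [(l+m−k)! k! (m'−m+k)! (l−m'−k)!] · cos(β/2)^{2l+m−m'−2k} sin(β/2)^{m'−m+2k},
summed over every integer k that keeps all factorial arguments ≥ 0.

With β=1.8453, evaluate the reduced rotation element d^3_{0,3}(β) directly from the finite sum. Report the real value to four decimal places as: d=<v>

d=0.4985

d^3_{0,3}(β=1.8453) via Wigner's sum:
c=cos(1.8453/2)=0.603710, s=sin(1.8453/2)=0.797204; N=√[6·6·720·1]=160.996894
The bounds max(0,m−m')=3 and min(l+m,l−m')=3 give 1 term
  k=3: (−1)^0·160.9969/(36)·0.6037^3·0.7972^3 = +0.498549
d^3_{0,3}(1.8453) = +0.498549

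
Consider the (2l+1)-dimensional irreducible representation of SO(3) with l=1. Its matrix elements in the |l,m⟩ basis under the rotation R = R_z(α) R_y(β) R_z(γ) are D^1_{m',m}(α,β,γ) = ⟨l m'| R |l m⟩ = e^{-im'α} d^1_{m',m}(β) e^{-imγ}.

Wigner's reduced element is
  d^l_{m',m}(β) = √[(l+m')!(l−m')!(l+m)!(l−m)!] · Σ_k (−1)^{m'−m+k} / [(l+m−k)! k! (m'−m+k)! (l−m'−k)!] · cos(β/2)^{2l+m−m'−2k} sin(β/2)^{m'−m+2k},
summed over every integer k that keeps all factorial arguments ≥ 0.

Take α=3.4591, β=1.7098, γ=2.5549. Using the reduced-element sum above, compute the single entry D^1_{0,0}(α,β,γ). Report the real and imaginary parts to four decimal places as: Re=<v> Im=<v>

D^1_{0,0}(3.4591,1.7098,2.5549) = e^{-i·0·3.4591}·d^1_{0,0}(1.7098)·e^{-i·0·2.5549}. Compute d first:
With c≡cos(β/2)=0.656294 and s≡sin(β/2)=0.754505, N=[1·1·1·1]^{1/2}=1.000000
Admissible k: 0..1 (factorial args all ≥0)
  k=0: (−1)^0·1.0000/(1)·0.6563^2·0.7545^0 = +0.430722
  k=1: (−1)^1·1.0000/(1)·0.6563^0·0.7545^2 = -0.569278
d^1_{0,0}(1.7098) = +0.430722 -0.569278 = -0.138556
Attach z-rotation phases: D = e^{-i(0)(3.4591)}·(-0.138556)·e^{-i(0)(2.5549)} = -0.138556+0.000000i

Re=-0.1386 Im=0.0000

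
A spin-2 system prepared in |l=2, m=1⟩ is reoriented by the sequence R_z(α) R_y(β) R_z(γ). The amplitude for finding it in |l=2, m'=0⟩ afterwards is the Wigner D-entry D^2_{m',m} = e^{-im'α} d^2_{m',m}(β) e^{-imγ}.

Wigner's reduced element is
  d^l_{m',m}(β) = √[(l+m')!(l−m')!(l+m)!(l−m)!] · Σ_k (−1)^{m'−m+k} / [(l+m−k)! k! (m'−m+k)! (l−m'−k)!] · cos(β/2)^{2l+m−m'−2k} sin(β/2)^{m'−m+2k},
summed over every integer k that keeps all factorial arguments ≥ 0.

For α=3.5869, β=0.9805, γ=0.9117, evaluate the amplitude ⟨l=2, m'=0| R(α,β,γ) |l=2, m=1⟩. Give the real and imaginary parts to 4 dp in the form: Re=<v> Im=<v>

Split into d^2_{0,1}(β=0.9805) × two z-phases.
With c≡cos(β/2)=0.882215 and s≡sin(β/2)=0.470846, N=[2·2·6·1]^{1/2}=4.898979
The bounds max(0,m−m')=1 and min(l+m,l−m')=2 give 2 terms
  k=1: (−1)^0·4.8990/(2)·0.8822^3·0.4708^1 = +0.791915
  k=2: (−1)^1·4.8990/(2)·0.8822^1·0.4708^3 = -0.225573
d^2_{0,1}(0.9805) = +0.791915 -0.225573 = +0.566341
Phases: e^{-i·(0)·3.5869}=+1.000000+0.000000i, e^{-i·(1)·0.9117}=+0.612403-0.790546i ⇒ D=+0.346829-0.447719i

Re=0.3468 Im=-0.4477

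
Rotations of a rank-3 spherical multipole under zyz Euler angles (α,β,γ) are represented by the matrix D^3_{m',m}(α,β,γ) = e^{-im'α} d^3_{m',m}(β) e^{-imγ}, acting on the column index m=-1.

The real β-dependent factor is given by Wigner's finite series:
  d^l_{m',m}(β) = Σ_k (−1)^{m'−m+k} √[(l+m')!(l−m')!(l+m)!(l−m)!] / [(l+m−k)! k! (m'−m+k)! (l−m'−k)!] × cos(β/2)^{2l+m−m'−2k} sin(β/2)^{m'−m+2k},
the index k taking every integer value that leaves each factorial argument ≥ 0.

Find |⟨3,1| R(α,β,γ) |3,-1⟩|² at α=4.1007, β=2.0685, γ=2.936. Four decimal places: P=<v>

First d^3_{1,-1}(β=2.0685), then the phase factors e^{-i(1)α} and e^{-i(-1)γ}:
Half-angle: c=0.511171, s=0.859479. N=√(24·2·2·24)=48.000000
k∈{0,1,2} keeps every argument non-negative
  k=0: (−1)^2·48.0000/(8)·0.5112^4·0.8595^2 = +0.302612
  k=1: (−1)^3·48.0000/(6)·0.5112^2·0.8595^4 = -1.140679
  k=2: (−1)^4·48.0000/(48)·0.5112^0·0.8595^6 = +0.403100
d^3_{1,-1}(2.0685) = +0.302612 -1.140679 +0.403100 = -0.434968
|D^3_{1,-1}|² = |d^3_{1,-1}(β)|² = (-0.434968)² = 0.189197 (the z-rotation phases have unit modulus)

P=0.1892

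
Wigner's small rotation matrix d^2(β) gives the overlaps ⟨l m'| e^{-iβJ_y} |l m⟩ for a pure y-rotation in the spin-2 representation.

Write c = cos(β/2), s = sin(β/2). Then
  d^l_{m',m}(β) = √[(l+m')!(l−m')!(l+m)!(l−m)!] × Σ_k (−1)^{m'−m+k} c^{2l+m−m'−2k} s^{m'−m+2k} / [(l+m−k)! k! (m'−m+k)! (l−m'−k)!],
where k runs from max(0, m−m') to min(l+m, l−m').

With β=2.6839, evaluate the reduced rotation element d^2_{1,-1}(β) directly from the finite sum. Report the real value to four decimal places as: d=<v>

d^2_{1,-1}(β=2.6839) via Wigner's sum:
With c≡cos(β/2)=0.226854 and s≡sin(β/2)=0.973929, N=[6·1·1·6]^{1/2}=6.000000
The bounds max(0,m−m')=0 and min(l+m,l−m')=1 give 2 terms
  k=0: (−1)^2·6.0000/(2)·0.2269^2·0.9739^2 = +0.146443
  k=1: (−1)^3·6.0000/(6)·0.2269^0·0.9739^4 = -0.899723
d^2_{1,-1}(2.6839) = +0.146443 -0.899723 = -0.753280

d=-0.7533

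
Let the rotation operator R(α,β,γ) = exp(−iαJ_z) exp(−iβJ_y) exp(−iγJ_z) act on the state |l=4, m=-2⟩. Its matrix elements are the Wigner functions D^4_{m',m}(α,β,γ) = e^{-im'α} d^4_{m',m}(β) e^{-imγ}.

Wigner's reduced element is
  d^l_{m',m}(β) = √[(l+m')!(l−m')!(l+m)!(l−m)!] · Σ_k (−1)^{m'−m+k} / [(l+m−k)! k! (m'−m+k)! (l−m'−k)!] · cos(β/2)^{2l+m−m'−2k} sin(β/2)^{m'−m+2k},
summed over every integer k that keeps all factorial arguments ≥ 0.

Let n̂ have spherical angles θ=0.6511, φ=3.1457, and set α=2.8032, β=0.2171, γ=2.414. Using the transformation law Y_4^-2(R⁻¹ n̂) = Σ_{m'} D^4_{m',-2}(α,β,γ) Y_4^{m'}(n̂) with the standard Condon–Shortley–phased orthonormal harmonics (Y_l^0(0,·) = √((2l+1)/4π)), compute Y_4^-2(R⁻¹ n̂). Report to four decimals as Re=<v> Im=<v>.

Need the full column D^4_{m',-2} for m'=−4..4 at α=2.8032, β=0.2171, γ=2.414.
cos(β/2)=0.994114, sin(β/2)=0.108337
d^4_{-4,-2}: single k=2 term ⇒ +0.059945;  D = -0.056655-0.019585i
d^4_{-3,-2}: k∈[1..2] ⇒ +0.388951 -0.013858 = +0.375093;  D = +0.293719+0.233289i
d^4_{-2,-2}: k∈[0..2] ⇒ +0.953873 -0.135942 +0.002018 = +0.819949;  D = -0.436361-0.694194i
d^4_{-1,-2}: k∈[0..2] ⇒ -0.441029 +0.026189 -0.000207 = -0.415047;  D = -0.091702-0.404790i
d^4_{0,-2}: k∈[0..2] ⇒ +0.107471 -0.003404 +0.000015 = +0.104083;  D = +0.012006-0.103388i
d^4_{1,-2}: k∈[0..2] ⇒ -0.017459 +0.000311 -0.000001 = -0.017149;  D = +0.007521-0.015412i
d^4_{2,-2}: k∈[0..2] ⇒ +0.002018 -0.000019 +0.000000 = +0.001999;  D = +0.001423-0.001404i
d^4_{3,-2}: k∈[0..1] ⇒ -0.000165 +0.000001 = -0.000164;  D = +0.000148-0.000070i
d^4_{4,-2}: single k=0 term ⇒ +0.000008;  D = +0.000008-0.000001i
Y_4^{m'}(θ=0.6511,φ=3.1457) and Σ D·Y over m':
  (-0.0567-0.0196i)·(+0.0597-0.0010i)  (+0.2937+0.2333i)·(-0.2216+0.0027i)  (-0.4364-0.6942i)·(+0.4213-0.0035i)  (-0.0917-0.4048i)·(-0.3259+0.0013i)  (+0.0120-0.1034i)·(-0.2084+0.0000i)  (+0.0075-0.0154i)·(+0.3259+0.0013i)  (+0.0014-0.0014i)·(+0.4213+0.0035i)  (+0.0001-0.0001i)·(+0.2216+0.0027i)  (+0.0000-0.0000i)·(+0.0597+0.0010i)
Y_4^-2(R⁻¹ n̂) = -0.224342-0.195248i

Re=-0.2243 Im=-0.1952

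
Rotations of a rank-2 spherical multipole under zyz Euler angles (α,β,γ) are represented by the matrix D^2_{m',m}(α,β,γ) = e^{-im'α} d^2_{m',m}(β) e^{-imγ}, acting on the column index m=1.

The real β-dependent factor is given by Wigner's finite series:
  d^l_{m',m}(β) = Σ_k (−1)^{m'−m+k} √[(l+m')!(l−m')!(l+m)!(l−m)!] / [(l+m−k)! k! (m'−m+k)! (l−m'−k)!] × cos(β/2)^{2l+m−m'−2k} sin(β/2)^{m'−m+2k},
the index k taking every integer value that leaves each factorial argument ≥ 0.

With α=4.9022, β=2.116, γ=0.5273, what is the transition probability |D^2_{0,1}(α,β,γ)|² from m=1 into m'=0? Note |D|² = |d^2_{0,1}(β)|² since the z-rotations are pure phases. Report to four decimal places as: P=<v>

Split into d^2_{0,1}(β=2.116) × two z-phases.
With c≡cos(β/2)=0.490616 and s≡sin(β/2)=0.871376, N=[2·2·6·1]^{1/2}=4.898979
k∈{1,2} keeps every argument non-negative
  k=1: (−1)^0·4.8990/(2)·0.4906^3·0.8714^1 = +0.252061
  k=2: (−1)^1·4.8990/(2)·0.4906^1·0.8714^3 = -0.795122
d^2_{0,1}(2.116) = +0.252061 -0.795122 = -0.543061
|D^2_{0,1}|² = |d^2_{0,1}(β)|² = (-0.543061)² = 0.294915 (the z-rotation phases have unit modulus)

P=0.2949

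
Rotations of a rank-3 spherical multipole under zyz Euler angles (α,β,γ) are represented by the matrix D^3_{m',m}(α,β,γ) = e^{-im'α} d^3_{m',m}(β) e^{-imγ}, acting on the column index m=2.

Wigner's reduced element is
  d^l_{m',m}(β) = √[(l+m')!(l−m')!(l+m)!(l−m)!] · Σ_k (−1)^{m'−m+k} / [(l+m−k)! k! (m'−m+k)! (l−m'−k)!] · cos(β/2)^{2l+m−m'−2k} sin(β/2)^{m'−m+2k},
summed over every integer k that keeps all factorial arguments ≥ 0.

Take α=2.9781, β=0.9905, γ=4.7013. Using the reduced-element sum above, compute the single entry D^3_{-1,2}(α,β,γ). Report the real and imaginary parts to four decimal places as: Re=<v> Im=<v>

Re=0.3910 Im=-0.0556

D^3_{-1,2}(2.9781,0.9905,4.7013) = e^{-i·-1·2.9781}·d^3_{-1,2}(0.9905)·e^{-i·2·4.7013}. Compute d first:
Half-angle: c=0.879850, s=0.475252. N=√(2·24·120·1)=75.894664
k: max(0,(2)−(-1))=3 … min(3+(2),3−(-1))=4
  k=3: (−1)^0·75.8947/(12)·0.8798^3·0.4753^3 = +0.462409
  k=4: (−1)^1·75.8947/(24)·0.8798^1·0.4753^5 = -0.067457
d^3_{-1,2}(0.9905) = +0.462409 -0.067457 = +0.394952
Phases: e^{-i·(-1)·2.9781}=-0.986665+0.162765i, e^{-i·(2)·4.7013}=-0.999754-0.022176i ⇒ D=+0.391015-0.055627i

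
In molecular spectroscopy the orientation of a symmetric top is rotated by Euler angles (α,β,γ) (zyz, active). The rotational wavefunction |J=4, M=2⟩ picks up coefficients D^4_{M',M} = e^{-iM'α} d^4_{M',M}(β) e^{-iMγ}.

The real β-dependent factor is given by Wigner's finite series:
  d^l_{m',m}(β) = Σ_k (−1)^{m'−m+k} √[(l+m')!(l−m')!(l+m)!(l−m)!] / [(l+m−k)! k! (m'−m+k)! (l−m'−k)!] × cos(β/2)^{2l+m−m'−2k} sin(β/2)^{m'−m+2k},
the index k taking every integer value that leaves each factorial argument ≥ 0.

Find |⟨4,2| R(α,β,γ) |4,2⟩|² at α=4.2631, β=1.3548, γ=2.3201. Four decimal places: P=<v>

P=0.0043

D^4_{2,2}(4.2631,1.3548,2.3201) = e^{-i·2·4.2631}·d^4_{2,2}(1.3548)·e^{-i·2·2.3201}. Compute d first:
c=cos(1.3548/2)=0.779205, s=sin(1.3548/2)=0.626769; N=√[720·2·720·2]=1440.000000
The bounds max(0,m−m')=0 and min(l+m,l−m')=2 give 3 terms
  k=0: (−1)^0·1440.0000/(1440)·0.7792^8·0.6268^0 = +0.135898
  k=1: (−1)^1·1440.0000/(120)·0.7792^6·0.6268^2 = -1.055132
  k=2: (−1)^2·1440.0000/(96)·0.7792^4·0.6268^4 = +0.853353
d^4_{2,2}(1.3548) = +0.135898 -1.055132 +0.853353 = -0.065881
|D^4_{2,2}|² = |d^4_{2,2}(β)|² = (-0.065881)² = 0.004340 (the z-rotation phases have unit modulus)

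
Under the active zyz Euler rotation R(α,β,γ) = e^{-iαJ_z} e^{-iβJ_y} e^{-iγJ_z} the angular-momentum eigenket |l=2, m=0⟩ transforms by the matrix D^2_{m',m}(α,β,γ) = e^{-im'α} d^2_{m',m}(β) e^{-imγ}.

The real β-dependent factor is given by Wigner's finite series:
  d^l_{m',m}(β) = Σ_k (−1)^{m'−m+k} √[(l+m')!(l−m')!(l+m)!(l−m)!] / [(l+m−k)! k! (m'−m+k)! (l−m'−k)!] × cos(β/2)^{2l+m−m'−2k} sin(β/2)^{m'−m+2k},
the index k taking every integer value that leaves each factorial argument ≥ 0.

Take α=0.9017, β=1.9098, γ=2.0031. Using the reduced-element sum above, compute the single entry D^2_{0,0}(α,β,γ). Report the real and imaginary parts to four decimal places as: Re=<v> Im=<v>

First d^2_{0,0}(β=1.9098), then the phase factors e^{-i(0)α} and e^{-i(0)γ}:
c=cos(1.9098/2)=0.577690, s=sin(1.9098/2)=0.816256; N=√[2·2·2·2]=4.000000
k∈{0,1,2} keeps every argument non-negative
  k=0: (−1)^0·4.0000/(4)·0.5777^4·0.8163^0 = +0.111373
  k=1: (−1)^1·4.0000/(1)·0.5777^2·0.8163^2 = -0.889412
  k=2: (−1)^2·4.0000/(4)·0.5777^0·0.8163^4 = +0.443921
d^2_{0,0}(1.9098) = +0.111373 -0.889412 +0.443921 = -0.334118
Phases: e^{-i·(0)·0.9017}=+1.000000+0.000000i, e^{-i·(0)·2.0031}=+1.000000+0.000000i ⇒ D=-0.334118+0.000000i

Re=-0.3341 Im=0.0000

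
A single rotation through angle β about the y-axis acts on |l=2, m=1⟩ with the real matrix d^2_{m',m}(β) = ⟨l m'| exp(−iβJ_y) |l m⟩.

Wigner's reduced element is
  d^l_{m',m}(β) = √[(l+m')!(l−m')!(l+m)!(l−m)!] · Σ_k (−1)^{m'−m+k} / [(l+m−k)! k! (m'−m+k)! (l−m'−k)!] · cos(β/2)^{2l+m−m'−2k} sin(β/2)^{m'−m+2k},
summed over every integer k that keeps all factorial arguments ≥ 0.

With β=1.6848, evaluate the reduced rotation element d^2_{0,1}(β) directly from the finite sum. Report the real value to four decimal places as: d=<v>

d^2_{0,1}(β=1.6848) via Wigner's sum:
Half-angle: c=0.665674, s=0.746243. N=√(2·2·6·1)=4.898979
The bounds max(0,m−m')=1 and min(l+m,l−m')=2 give 2 terms
  k=1: (−1)^0·4.8990/(2)·0.6657^3·0.7462^1 = +0.539188
  k=2: (−1)^1·4.8990/(2)·0.6657^1·0.7462^3 = -0.677607
d^2_{0,1}(1.6848) = +0.539188 -0.677607 = -0.138419

d=-0.1384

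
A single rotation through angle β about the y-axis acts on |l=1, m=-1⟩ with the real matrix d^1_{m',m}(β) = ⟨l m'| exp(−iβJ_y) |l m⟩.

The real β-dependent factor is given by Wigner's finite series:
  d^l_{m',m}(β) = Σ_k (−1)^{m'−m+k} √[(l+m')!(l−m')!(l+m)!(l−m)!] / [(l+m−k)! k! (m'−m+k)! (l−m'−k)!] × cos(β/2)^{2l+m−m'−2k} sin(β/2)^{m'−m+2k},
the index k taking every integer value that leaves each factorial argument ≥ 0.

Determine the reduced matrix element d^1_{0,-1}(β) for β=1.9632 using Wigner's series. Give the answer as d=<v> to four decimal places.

d^1_{0,-1}(β=1.9632) via Wigner's sum:
With c≡cos(β/2)=0.555693 and s≡sin(β/2)=0.831388, N=[1·1·1·2]^{1/2}=1.414214
The bounds max(0,m−m')=0 and min(l+m,l−m')=0 give 1 term
  k=0: (−1)^1·1.4142/(1)·0.5557^1·0.8314^1 = -0.653361
d^1_{0,-1}(1.9632) = -0.653361

d=-0.6534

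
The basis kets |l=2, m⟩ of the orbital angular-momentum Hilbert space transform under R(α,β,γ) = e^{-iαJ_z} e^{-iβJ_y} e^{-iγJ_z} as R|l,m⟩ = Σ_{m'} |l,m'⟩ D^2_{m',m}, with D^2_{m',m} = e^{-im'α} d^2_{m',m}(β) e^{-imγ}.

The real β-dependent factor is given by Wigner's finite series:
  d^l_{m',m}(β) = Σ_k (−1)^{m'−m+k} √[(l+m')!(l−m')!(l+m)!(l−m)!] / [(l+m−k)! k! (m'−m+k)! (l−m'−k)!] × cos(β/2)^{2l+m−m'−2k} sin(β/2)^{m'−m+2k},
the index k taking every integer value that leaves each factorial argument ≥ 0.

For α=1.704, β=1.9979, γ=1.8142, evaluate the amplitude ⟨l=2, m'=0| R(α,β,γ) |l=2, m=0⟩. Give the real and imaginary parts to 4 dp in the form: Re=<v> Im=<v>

Re=-0.2426 Im=0.0000

D^2_{0,0}(1.704,1.9979,1.8142) = e^{-i·0·1.704}·d^2_{0,0}(1.9979)·e^{-i·0·1.8142}. Compute d first:
With c≡cos(β/2)=0.541186 and s≡sin(β/2)=0.840903, N=[2·2·2·2]^{1/2}=4.000000
Admissible k: 0..2 (factorial args all ≥0)
  k=0: (−1)^0·4.0000/(4)·0.5412^4·0.8409^0 = +0.085780
  k=1: (−1)^1·4.0000/(1)·0.5412^2·0.8409^2 = -0.828408
  k=2: (−1)^2·4.0000/(4)·0.5412^0·0.8409^4 = +0.500016
d^2_{0,0}(1.9979) = +0.085780 -0.828408 +0.500016 = -0.242612
Phases: e^{-i·(0)·1.704}=+1.000000+0.000000i, e^{-i·(0)·1.8142}=+1.000000+0.000000i ⇒ D=-0.242612+0.000000i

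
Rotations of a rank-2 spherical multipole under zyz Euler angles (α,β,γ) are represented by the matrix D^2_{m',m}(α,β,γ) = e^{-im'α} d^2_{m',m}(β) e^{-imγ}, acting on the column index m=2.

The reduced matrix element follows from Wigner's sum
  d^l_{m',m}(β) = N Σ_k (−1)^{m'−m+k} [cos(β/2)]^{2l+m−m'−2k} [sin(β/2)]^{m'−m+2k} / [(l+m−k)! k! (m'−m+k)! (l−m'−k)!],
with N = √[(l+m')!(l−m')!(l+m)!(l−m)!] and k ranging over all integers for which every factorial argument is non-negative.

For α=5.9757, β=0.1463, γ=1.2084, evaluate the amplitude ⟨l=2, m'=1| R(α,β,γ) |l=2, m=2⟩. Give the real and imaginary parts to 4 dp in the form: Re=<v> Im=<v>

First d^2_{1,2}(β=0.1463), then the phase factors e^{-i(1)α} and e^{-i(2)γ}:
c=cos(0.1463/2)=0.997326, s=sin(0.1463/2)=0.073085; N=√[6·1·24·1]=12.000000
The bounds max(0,m−m')=1 and min(l+m,l−m')=1 give 1 term
  k=1: (−1)^0·12.0000/(6)·0.9973^3·0.0731^1 = +0.145000
d^2_{1,2}(0.1463) = +0.145000
D = (+0.953098+0.302663i)·(+0.145000)·(-0.748637-0.662980i) = -0.074365-0.124478i

Re=-0.0744 Im=-0.1245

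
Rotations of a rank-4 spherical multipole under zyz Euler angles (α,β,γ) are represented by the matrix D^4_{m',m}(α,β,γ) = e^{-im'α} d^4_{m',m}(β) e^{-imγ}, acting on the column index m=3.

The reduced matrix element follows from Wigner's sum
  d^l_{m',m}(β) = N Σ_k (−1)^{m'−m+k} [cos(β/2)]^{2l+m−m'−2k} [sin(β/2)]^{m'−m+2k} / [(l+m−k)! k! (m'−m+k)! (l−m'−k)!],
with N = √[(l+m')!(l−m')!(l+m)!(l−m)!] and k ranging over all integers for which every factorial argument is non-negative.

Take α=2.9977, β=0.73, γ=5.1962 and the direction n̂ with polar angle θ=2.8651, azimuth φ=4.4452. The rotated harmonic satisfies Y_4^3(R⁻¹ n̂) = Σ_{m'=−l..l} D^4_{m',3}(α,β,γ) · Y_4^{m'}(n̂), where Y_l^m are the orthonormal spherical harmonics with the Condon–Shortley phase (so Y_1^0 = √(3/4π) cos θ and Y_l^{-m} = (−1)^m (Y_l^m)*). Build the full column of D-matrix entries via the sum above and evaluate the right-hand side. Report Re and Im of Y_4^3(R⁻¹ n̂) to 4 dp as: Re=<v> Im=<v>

Need the full column D^4_{m',3} for m'=−4..4 at α=2.9977, β=0.73, γ=5.1962.
cos(β/2)=0.934124, sin(β/2)=0.356949
d^4_{-4,3}: single k=7 term ⇒ +0.001951;  D = -0.001751+0.000859i
d^4_{-3,3}: k∈[6..7] ⇒ +0.012634 -0.000264 = +0.012371;  D = +0.011772-0.003801i
d^4_{-2,3}: k∈[5..6] ⇒ +0.053019 -0.002581 = +0.050438;  D = -0.049725+0.008455i
d^4_{-1,3}: k∈[4..5] ⇒ +0.163517 -0.014326 = +0.149191;  D = +0.149146-0.003659i
d^4_{0,3}: k∈[3..4] ⇒ +0.382742 -0.055887 = +0.326855;  D = -0.324529-0.038922i
d^4_{1,3}: k∈[2..3] ⇒ +0.671908 -0.163517 = +0.508391;  D = +0.490876+0.132296i
d^4_{2,3}: k∈[1..2] ⇒ +0.828899 -0.363101 = +0.465798;  D = -0.427721-0.184453i
d^4_{3,3}: k∈[0..1] ⇒ +0.579743 -0.592567 = -0.012824;  D = -0.010926-0.006715i
d^4_{4,3}: single k=0 term ⇒ -0.626589;  D = +0.481280+0.401226i
Y_4^{m'}(θ=2.8651,φ=4.4452) and Σ D·Y over m':
  (-0.0018+0.0009i)·(+0.0012+0.0022i)  (+0.0118-0.0038i)·(-0.0176+0.0170i)  (-0.0497+0.0085i)·(-0.1175-0.0696i)  (+0.1491-0.0037i)·(+0.1141-0.4168i)  (-0.3245-0.0389i)·(+0.5515+0.0000i)  (+0.4909+0.1323i)·(-0.1141-0.4168i)  (-0.4277-0.1845i)·(-0.1175+0.0696i)  (-0.0109-0.0067i)·(+0.0176+0.0170i)  (+0.4813+0.4012i)·(+0.0012-0.0022i)
Y_4^3(R⁻¹ n̂) = -0.093616-0.309959i

Re=-0.0936 Im=-0.3100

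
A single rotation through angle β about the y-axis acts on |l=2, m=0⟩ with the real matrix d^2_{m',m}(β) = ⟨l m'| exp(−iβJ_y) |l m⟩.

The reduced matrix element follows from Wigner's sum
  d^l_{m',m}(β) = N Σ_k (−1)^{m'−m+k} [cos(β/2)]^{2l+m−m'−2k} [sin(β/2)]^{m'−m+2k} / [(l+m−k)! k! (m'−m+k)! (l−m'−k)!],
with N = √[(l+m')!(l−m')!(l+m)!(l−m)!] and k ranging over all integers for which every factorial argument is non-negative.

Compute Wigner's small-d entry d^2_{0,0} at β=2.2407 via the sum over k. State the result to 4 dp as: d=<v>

d=0.0783

d^2_{0,0}(β=2.2407) via Wigner's sum:
Half-angle: c=0.435367, s=0.900253. N=√(2·2·2·2)=4.000000
k∈{0,1,2} keeps every argument non-negative
  k=0: (−1)^0·4.0000/(4)·0.4354^4·0.9003^0 = +0.035927
  k=1: (−1)^1·4.0000/(1)·0.4354^2·0.9003^2 = -0.614470
  k=2: (−1)^2·4.0000/(4)·0.4354^0·0.9003^4 = +0.656838
d^2_{0,0}(2.2407) = +0.035927 -0.614470 +0.656838 = +0.078295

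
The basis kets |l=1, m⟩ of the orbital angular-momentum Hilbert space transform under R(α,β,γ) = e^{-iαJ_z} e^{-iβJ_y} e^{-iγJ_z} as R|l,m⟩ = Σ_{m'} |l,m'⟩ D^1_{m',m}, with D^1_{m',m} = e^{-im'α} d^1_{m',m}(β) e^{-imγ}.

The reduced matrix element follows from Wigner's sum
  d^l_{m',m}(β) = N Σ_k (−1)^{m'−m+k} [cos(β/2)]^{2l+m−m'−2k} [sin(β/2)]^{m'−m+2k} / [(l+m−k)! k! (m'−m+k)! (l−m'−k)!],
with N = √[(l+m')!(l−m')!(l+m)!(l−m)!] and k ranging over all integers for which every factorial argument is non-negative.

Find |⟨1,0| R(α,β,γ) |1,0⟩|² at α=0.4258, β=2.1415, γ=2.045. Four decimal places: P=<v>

Split into d^1_{0,0}(β=2.1415) × two z-phases.
c=cos(2.1415/2)=0.479466, s=sin(2.1415/2)=0.877560; N=√[1·1·1·1]=1.000000
k: max(0,(0)−(0))=0 … min(1+(0),1−(0))=1
  k=0: (−1)^0·1.0000/(1)·0.4795^2·0.8776^0 = +0.229888
  k=1: (−1)^1·1.0000/(1)·0.4795^0·0.8776^2 = -0.770112
d^1_{0,0}(2.1415) = +0.229888 -0.770112 = -0.540224
|D^1_{0,0}|² = |d^1_{0,0}(β)|² = (-0.540224)² = 0.291842 (the z-rotation phases have unit modulus)

P=0.2918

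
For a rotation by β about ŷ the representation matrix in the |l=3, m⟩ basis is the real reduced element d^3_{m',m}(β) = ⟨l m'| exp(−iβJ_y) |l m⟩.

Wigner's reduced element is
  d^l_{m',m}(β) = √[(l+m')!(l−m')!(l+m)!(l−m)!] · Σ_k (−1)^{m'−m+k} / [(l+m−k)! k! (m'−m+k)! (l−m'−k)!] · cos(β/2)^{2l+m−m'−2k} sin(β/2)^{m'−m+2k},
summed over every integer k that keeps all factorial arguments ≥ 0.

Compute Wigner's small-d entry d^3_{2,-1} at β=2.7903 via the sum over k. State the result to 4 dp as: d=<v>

d=0.4792

d^3_{2,-1}(β=2.7903) via Wigner's sum:
Half-angle: c=0.174745, s=0.984614. N=√(120·1·2·24)=75.894664
The bounds max(0,m−m')=0 and min(l+m,l−m')=1 give 2 terms
  k=0: (−1)^3·75.8947/(12)·0.1747^3·0.9846^3 = -0.032214
  k=1: (−1)^4·75.8947/(24)·0.1747^1·0.9846^5 = +0.511368
d^3_{2,-1}(2.7903) = -0.032214 +0.511368 = +0.479154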